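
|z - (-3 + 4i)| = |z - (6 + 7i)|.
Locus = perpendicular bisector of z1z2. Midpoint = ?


Equal distances means the locus is the perpendicular bisector of z1 and z2.
Midpoint = ((-3+6)/2, (4+7)/2) = (1.5000, 5.5000)

Perpendicular bisector through (1.5000, 5.5000)


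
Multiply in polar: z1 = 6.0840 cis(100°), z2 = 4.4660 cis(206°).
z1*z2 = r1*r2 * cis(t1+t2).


r = 6.0840 * 4.4660 = 27.1711
theta = 100° + 206° = 306° = 306° (mod 360)

27.1711 cis(306°)


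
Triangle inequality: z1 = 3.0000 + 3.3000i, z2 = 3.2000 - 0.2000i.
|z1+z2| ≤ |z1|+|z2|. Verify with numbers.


|z1| = sqrt(3^2 + 3.3^2) = sqrt(19.89) = 4.4598
|z2| = sqrt(3.2^2 + (-0.2)^2) = sqrt(10.28) = 3.2062
z1+z2 = 6.2000 + 3.1000i
|z1+z2| = sqrt(48.05) = 6.9318
|z1|+|z2| = 4.4598 + 3.2062 = 7.6660

|z1+z2| = 6.9318 ≤ |z1|+|z2| = 7.6660 (verified)


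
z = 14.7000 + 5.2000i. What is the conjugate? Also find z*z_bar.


z_bar = 14.7000 - 5.2000i
z*z_bar = 14.7^2 + 5.2^2 = 216.09 + 27.04 = 243.13

z_bar = 14.7000 - 5.2000i, z*z_bar = 243.13


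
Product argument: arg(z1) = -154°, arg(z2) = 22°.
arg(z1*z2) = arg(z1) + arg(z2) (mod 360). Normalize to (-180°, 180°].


arg(z1*z2) = -154° + 22° = -132°
Normalized to (-180°, 180°]: -132°

-132°


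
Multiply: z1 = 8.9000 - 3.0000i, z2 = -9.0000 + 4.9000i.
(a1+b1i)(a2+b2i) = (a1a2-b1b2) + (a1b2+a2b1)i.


Real = 8.9*(-9) - (-3)*4.9 = -80.1 - (-14.7) = -65.4
Imag = 8.9*4.9 - (9)*(-3) = 43.61 + 27 = 70.61

-65.4000 + 70.6100i


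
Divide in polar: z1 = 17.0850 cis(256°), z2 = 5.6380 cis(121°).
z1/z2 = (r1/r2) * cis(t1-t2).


r = 17.0850 / 5.6380 = 3.0303
theta = 256° - 121° = 135° = 135° (mod 360)

3.0303 cis(135°)


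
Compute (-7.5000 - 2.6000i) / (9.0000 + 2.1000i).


Conjugate of z2 = 9.0000 - 2.1000i
Numerator: (-7.5000 - 2.6000i)(9.0000 - 2.1000i) = -72.9600 - 7.6500i
Denominator: 9^2 + 2.1^2 = 85.41
Result = (-72.9600 - 7.6500i)/85.41

-0.8542 - 0.0896i


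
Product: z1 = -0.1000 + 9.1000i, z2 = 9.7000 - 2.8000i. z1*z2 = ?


Real = -0.1*9.7 - 9.1*(-2.8) = -0.97 - (-25.48) = 24.51
Imag = -0.1*(-2.8) + 9.7*9.1 = 0.28 + 88.27 = 88.55

24.5100 + 88.5500i


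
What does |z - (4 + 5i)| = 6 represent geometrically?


|z - z0| = r is a circle with center z0 and radius r.
Center = (4, 5), radius = 6

Circle with center (4, 5) and radius 6


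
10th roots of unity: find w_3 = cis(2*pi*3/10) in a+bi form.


Angle = 360*3/10 = 108°
a = cos(108°) = -0.3090
b = sin(108°) = 0.9511

-0.3090 + 0.9511i


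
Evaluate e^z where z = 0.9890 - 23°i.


e^0.9890 = 2.6885
cos(-23°) = 0.9205
sin(-23°) = -0.39073
Real = 2.6885*0.9205 = 2.4748
Imag = 2.6885*(-0.39073) = -1.0505

2.4748 - 1.0505i


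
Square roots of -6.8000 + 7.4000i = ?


|z| = sqrt(46.24+54.76) = 10.0499
sqrt((|z|+a)/2) = sqrt((10.0499+(-6.8))/2) = sqrt(1.6249) = 1.2747
sqrt((|z|-a)/2) = sqrt((10.0499-(-6.8))/2) = sqrt(8.4249) = 2.9026

±(1.2747 + 2.9026i) i.e. 1.2747 + 2.9026i and -1.2747 - 2.9026i


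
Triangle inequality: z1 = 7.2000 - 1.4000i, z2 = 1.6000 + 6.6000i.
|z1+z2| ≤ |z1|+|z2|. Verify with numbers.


|z1| = sqrt(7.2^2 + (-1.4)^2) = sqrt(53.8) = 7.3348
|z2| = sqrt(1.6^2 + 6.6^2) = sqrt(46.12) = 6.7912
z1+z2 = 8.8000 + 5.2000i
|z1+z2| = sqrt(104.48) = 10.2215
|z1|+|z2| = 7.3348 + 6.7912 = 14.1260

|z1+z2| = 10.2215 ≤ |z1|+|z2| = 14.1260 (verified)


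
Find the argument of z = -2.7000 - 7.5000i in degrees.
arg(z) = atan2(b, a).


Re = -2.7, Im = -7.5
arg = atan2(-7.5, -2.7) = -109.7989 degrees

arg(z) = -109.7989 degrees


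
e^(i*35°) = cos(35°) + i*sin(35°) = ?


cos(35°) = 0.8192
sin(35°) = 0.5736

e^(i*35°) = 0.8192 + 0.5736i


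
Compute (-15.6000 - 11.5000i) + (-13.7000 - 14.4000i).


Real: -15.6 - 13.7 = -29.3
Imag: -11.5 - 14.4 = -25.9

-29.3000 - 25.9000i


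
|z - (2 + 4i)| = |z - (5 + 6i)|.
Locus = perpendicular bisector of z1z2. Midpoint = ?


Equal distances means the locus is the perpendicular bisector of z1 and z2.
Midpoint = ((2+5)/2, (4+6)/2) = (3.5000, 5.0000)

Perpendicular bisector through (3.5000, 5.0000)


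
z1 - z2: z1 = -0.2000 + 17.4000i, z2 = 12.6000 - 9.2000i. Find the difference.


Real: -0.2 - 12.6 = -12.8
Imag: 17.4 + 9.2 = 26.6

-12.8000 + 26.6000i


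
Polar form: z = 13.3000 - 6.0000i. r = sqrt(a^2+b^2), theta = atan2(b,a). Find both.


r = sqrt(176.89+36) = sqrt(212.89) = 14.5908
theta = atan2(-6, 13.3) = -24.2815 degrees

r = 14.5908, theta = -24.2815 degrees


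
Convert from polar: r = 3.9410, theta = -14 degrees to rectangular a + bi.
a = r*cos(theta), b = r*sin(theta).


a = 3.9410*cos(-14°) = 3.9410*0.970296 = 3.8239
b = 3.9410*sin(-14°) = 3.9410*(-0.24192) = -0.9534

3.8239 - 0.9534i


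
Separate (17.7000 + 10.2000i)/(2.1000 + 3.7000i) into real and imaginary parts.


Multiply by conjugate: (17.7000 + 10.2000i)(2.1000 - 3.7000i) / (2.1^2 + 3.7^2)
Numerator real = 17.7*2.1 + 10.2*3.7 = 74.91
Numerator imag = 10.2*2.1 - 17.7*3.7 = -44.07
Denominator = 18.1
Re(z) = 74.91/18.1 = 4.1387
Im(z) = -44.07/18.1 = -2.4348

Re(z) = 4.1387, Im(z) = -2.4348


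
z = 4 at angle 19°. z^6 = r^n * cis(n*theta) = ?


r^6 = 4^6 = 4096
n*theta = 6*19° = 114° = 114° (mod 360)
a = 4096*cos(114°) = -1665.9933
b = 4096*sin(114°) = 3741.8822

4096 cis(114°) = -1665.9933 + 3741.8822i


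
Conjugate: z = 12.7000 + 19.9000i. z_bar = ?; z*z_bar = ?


z_bar = 12.7000 - 19.9000i
z*z_bar = 12.7^2 + 19.9^2 = 161.29 + 396.01 = 557.3

z_bar = 12.7000 - 19.9000i, z*z_bar = 557.3


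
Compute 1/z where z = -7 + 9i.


|z|^2 = 49+81 = 130
1/z = (-7 - 9i)/130

1/z = -0.0538 - 0.0692i


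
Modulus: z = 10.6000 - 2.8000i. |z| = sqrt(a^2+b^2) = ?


|z| = sqrt(10.6^2 + (-2.8)^2) = sqrt(112.36 + 7.84) = sqrt(120.2) = 10.9636

|z| = 10.9636


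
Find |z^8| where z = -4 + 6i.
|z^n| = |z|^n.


|z| = sqrt(16+36) = sqrt(52) = 7.2111
|z^8| = |z|^8 = (sqrt(52))^8 = 52^4 = 7311616

|z^8| = 7311616


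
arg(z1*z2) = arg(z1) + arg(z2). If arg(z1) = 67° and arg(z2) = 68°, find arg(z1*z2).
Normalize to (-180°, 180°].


arg(z1*z2) = 67° + 68° = 135°
Normalized to (-180°, 180°]: 135°

135°


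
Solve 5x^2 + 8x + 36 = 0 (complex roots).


disc = 8^2 - 4*5*36 = 64 - 720 = -656
sqrt(|disc|) = sqrt(656) = 25.6125
Real part = -8/(2*5) = -0.8000
Imag part = 25.6125/(2*5) = 2.5612

-0.8000 ± 2.5612i


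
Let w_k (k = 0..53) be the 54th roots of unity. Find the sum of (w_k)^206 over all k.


The roots are w_k = w^k with w = e^(2*pi*i/54), and (w^k)^206 = (w^206)^k.
So S = 1 + u + u^2 + ... + u^(53) with u = w^206.
206 = 3*54 + 44, so 206 is not a multiple of 54: u = (w^54)^3 * w^44 = w^44 ≠ 1 (w is a primitive 54th root), while u^54 = (w^54)^206 = 1.
Geometric series: S = (1 - u^54)/(1 - u) = (1 - 1)/(1 - u) = 0

S = 0


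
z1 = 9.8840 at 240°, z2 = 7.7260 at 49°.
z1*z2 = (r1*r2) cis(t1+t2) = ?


r = 9.8840 * 7.7260 = 76.3638
theta = 240° + 49° = 289° = 289° (mod 360)

76.3638 cis(289°)


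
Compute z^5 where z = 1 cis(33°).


r^5 = 1^5 = 1
n*theta = 5*33° = 165° = 165° (mod 360)
a = 1*cos(165°) = -0.9659
b = 1*sin(165°) = 0.2588

1 cis(165°) = -0.9659 + 0.2588i


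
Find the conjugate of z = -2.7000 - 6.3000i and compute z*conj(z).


z_bar = -2.7000 + 6.3000i
z*z_bar = (-2.7)^2 + (-6.3)^2 = 7.29 + 39.69 = 46.98

z_bar = -2.7000 + 6.3000i, z*z_bar = 46.98


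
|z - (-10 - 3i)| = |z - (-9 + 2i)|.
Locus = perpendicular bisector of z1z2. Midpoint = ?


Equal distances means the locus is the perpendicular bisector of z1 and z2.
Midpoint = ((-10+(-9))/2, (-3+2)/2) = (-9.5000, -0.5000)

Perpendicular bisector through (-9.5000, -0.5000)


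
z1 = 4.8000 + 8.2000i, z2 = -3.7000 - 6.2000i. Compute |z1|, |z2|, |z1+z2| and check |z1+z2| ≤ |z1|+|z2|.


|z1| = sqrt(4.8^2 + 8.2^2) = sqrt(90.28) = 9.5016
|z2| = sqrt((-3.7)^2 + (-6.2)^2) = sqrt(52.13) = 7.2201
z1+z2 = 1.1000 + 2.0000i
|z1+z2| = sqrt(5.21) = 2.2825
|z1|+|z2| = 9.5016 + 7.2201 = 16.7217

|z1+z2| = 2.2825 ≤ |z1|+|z2| = 16.7217 (verified)


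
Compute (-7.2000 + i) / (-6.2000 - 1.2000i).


Conjugate of z2 = -6.2000 + 1.2000i
Numerator: (-7.2000 + i)(-6.2000 + 1.2000i) = 43.4400 - 14.8400i
Denominator: (-6.2)^2 + (-1.2)^2 = 39.88
Result = (43.4400 - 14.8400i)/39.88

1.0893 - 0.3721i


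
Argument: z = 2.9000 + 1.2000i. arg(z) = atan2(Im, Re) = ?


Re = 2.9, Im = 1.2
arg = atan2(1.2, 2.9) = 22.4794 degrees

arg(z) = 22.4794 degrees


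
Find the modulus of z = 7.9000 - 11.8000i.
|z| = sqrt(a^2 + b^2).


|z| = sqrt(7.9^2 + (-11.8)^2) = sqrt(62.41 + 139.24) = sqrt(201.65) = 14.2004

|z| = 14.2004


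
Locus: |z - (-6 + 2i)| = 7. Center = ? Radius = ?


|z - z0| = r is a circle with center z0 and radius r.
Center = (-6, 2), radius = 7

Circle with center (-6, 2) and radius 7


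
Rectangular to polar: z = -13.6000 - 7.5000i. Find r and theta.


r = sqrt(184.96+56.25) = sqrt(241.21) = 15.5309
theta = atan2(-7.5, -13.6) = -151.1246 degrees

r = 15.5309, theta = -151.1246 degrees


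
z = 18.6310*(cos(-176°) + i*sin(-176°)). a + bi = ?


a = 18.6310*cos(-176°) = 18.6310*(-0.997564) = -18.5856
b = 18.6310*sin(-176°) = 18.6310*(-0.069756) = -1.2996

-18.5856 - 1.2996i


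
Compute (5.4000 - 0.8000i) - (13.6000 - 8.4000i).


Real: 5.4 - 13.6 = -8.2
Imag: -0.8 + 8.4 = 7.6

-8.2000 + 7.6000i


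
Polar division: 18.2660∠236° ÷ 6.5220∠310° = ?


r = 18.2660 / 6.5220 = 2.8007
theta = 236° - 310° = -74° = 286° (mod 360)

2.8007 cis(286°)


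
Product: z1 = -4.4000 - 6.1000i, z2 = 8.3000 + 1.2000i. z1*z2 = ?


Real = -4.4*8.3 - (-6.1)*1.2 = -36.52 - (-7.32) = -29.2
Imag = -4.4*1.2 + 8.3*(-6.1) = -5.28 - (50.63) = -55.91

-29.2000 - 55.9100i


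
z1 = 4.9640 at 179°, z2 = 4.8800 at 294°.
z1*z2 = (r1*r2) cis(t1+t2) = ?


r = 4.9640 * 4.8800 = 24.2243
theta = 179° + 294° = 473° = 113° (mod 360)

24.2243 cis(113°)


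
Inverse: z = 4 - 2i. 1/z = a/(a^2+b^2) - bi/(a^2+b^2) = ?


|z|^2 = 16+4 = 20
1/z = (4 + 2i)/20

1/z = 0.2000 + 0.1000i


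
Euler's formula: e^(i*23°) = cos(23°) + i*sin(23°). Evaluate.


cos(23°) = 0.9205
sin(23°) = 0.3907

e^(i*23°) = 0.9205 + 0.3907i


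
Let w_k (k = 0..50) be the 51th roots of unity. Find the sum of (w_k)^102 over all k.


The roots are w_k = w^k with w = e^(2*pi*i/51), and (w^k)^102 = (w^102)^k.
So S = 1 + u + u^2 + ... + u^(50) with u = w^102.
102 = 2*51 + 0, so 102 is a multiple of 51 and u = (w^51)^2 = 1.
Every one of the 51 terms equals 1: S = 51

S = 51


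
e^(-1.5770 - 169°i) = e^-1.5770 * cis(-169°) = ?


e^-1.5770 = 0.2066
cos(-169°) = -0.9816
sin(-169°) = -0.1908
Real = 0.2066*(-0.9816) = -0.2028
Imag = 0.2066*(-0.1908) = -0.0394

-0.2028 - 0.0394i


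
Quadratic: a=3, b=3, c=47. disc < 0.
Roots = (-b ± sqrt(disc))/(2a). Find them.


disc = 3^2 - 4*3*47 = 9 - 564 = -555
sqrt(|disc|) = sqrt(555) = 23.5584
Real part = -3/(2*3) = -0.5000
Imag part = 23.5584/(2*3) = 3.9264

-0.5000 ± 3.9264i


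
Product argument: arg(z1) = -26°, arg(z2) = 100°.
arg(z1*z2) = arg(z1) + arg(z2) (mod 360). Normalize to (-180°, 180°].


arg(z1*z2) = -26° + 100° = 74°
Normalized to (-180°, 180°]: 74°

74°


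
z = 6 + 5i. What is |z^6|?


|z| = sqrt(36+25) = sqrt(61) = 7.8102
|z^6| = |z|^6 = (sqrt(61))^6 = 61^3 = 226981

|z^6| = 226981


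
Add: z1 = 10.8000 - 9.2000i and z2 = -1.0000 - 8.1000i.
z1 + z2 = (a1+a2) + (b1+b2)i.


Real: 10.8 - 1 = 9.8
Imag: -9.2 - 8.1 = -17.3

9.8000 - 17.3000i


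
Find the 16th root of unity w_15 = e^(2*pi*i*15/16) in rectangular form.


Angle = 360*15/16 = 337.5°
a = cos(337.5°) = 0.9239
b = sin(337.5°) = -0.3827

0.9239 - 0.3827i


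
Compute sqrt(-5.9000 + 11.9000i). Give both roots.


|z| = sqrt(34.81+141.61) = 13.2823
sqrt((|z|+a)/2) = sqrt((13.2823+(-5.9))/2) = sqrt(3.6912) = 1.9212
sqrt((|z|-a)/2) = sqrt((13.2823-(-5.9))/2) = sqrt(9.5912) = 3.0970

±(1.9212 + 3.0970i) i.e. 1.9212 + 3.0970i and -1.9212 - 3.0970i


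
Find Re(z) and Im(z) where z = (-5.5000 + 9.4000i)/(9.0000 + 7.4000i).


Multiply by conjugate: (-5.5000 + 9.4000i)(9.0000 - 7.4000i) / (9^2 + 7.4^2)
Numerator real = -5.5*9 + 9.4*7.4 = 20.06
Numerator imag = 9.4*9 - (-5.5)*7.4 = 125.3
Denominator = 135.76
Re(z) = 20.06/135.76 = 0.1478
Im(z) = 125.3/135.76 = 0.9230

Re(z) = 0.1478, Im(z) = 0.9230


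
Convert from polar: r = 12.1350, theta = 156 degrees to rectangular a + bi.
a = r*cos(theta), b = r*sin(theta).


a = 12.1350*cos(156°) = 12.1350*(-0.91355) = -11.0859
b = 12.1350*sin(156°) = 12.1350*0.4067366 = 4.9357

-11.0859 + 4.9357i


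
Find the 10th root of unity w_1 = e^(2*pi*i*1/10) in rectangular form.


Angle = 360*1/10 = 36°
a = cos(36°) = 0.8090
b = sin(36°) = 0.5878

0.8090 + 0.5878i


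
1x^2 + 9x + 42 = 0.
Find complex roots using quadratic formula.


disc = 9^2 - 4*1*42 = 81 - 168 = -87
sqrt(|disc|) = sqrt(87) = 9.3274
Real part = -9/(2*1) = -4.5000
Imag part = 9.3274/(2*1) = 4.6637

-4.5000 ± 4.6637i


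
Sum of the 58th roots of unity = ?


The sum of all 58th roots of unity is 0.
Geometric series: (1 - w^58)/(1 - w) = (1-1)/(1-w) = 0 since w^58 = 1, w ≠ 1.
Alternatively: coefficient of z^57 in z^58 - 1 is 0.

0


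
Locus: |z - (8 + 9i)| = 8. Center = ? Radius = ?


|z - z0| = r is a circle with center z0 and radius r.
Center = (8, 9), radius = 8

Circle with center (8, 9) and radius 8


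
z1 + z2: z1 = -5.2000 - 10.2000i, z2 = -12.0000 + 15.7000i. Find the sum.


Real: -5.2 - 12 = -17.2
Imag: -10.2 + 15.7 = 5.5

-17.2000 + 5.5000i


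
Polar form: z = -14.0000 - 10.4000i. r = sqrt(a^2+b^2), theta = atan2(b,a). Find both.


r = sqrt(196+108.16) = sqrt(304.16) = 17.4402
theta = atan2(-10.4, -14) = -143.3929 degrees

r = 17.4402, theta = -143.3929 degrees


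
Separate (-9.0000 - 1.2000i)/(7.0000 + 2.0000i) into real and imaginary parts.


Multiply by conjugate: (-9.0000 - 1.2000i)(7.0000 - 2.0000i) / (7^2 + 2^2)
Numerator real = -9*7 - (1.2)*2 = -65.4
Numerator imag = -1.2*7 - (-9)*2 = 9.6
Denominator = 53
Re(z) = -65.4/53 = -1.2340
Im(z) = 9.6/53 = 0.1811

Re(z) = -1.2340, Im(z) = 0.1811


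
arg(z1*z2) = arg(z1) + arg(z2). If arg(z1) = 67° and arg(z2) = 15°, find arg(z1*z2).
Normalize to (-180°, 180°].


arg(z1*z2) = 67° + 15° = 82°
Normalized to (-180°, 180°]: 82°

82°


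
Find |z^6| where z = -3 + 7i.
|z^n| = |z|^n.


|z| = sqrt(9+49) = sqrt(58) = 7.6158
|z^6| = |z|^6 = (sqrt(58))^6 = 58^3 = 195112

|z^6| = 195112


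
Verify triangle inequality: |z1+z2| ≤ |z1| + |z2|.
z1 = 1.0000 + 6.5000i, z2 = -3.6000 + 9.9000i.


|z1| = sqrt(1^2 + 6.5^2) = sqrt(43.25) = 6.5765
|z2| = sqrt((-3.6)^2 + 9.9^2) = sqrt(110.97) = 10.5342
z1+z2 = -2.6000 + 16.4000i
|z1+z2| = sqrt(275.72) = 16.6048
|z1|+|z2| = 6.5765 + 10.5342 = 17.1107

|z1+z2| = 16.6048 ≤ |z1|+|z2| = 17.1107 (verified)


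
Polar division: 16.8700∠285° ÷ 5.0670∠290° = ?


r = 16.8700 / 5.0670 = 3.3294
theta = 285° - 290° = -5° = 355° (mod 360)

3.3294 cis(355°)


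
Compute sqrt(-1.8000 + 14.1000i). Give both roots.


|z| = sqrt(3.24+198.81) = 14.2144
sqrt((|z|+a)/2) = sqrt((14.2144+(-1.8))/2) = sqrt(6.2072) = 2.4914
sqrt((|z|-a)/2) = sqrt((14.2144-(-1.8))/2) = sqrt(8.0072) = 2.8297

±(2.4914 + 2.8297i) i.e. 2.4914 + 2.8297i and -2.4914 - 2.8297i


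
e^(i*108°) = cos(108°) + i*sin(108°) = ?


cos(108°) = -0.3090
sin(108°) = 0.9511

e^(i*108°) = -0.3090 + 0.9511i


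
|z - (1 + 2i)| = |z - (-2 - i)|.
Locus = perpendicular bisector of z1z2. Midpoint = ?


Equal distances means the locus is the perpendicular bisector of z1 and z2.
Midpoint = ((1+(-2))/2, (2+(-1))/2) = (-0.5000, 0.5000)

Perpendicular bisector through (-0.5000, 0.5000)


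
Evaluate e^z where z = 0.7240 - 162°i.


e^0.7240 = 2.0627
cos(-162°) = -0.951057
sin(-162°) = -0.309
Real = 2.0627*(-0.951057) = -1.9617
Imag = 2.0627*(-0.309) = -0.6374

-1.9617 - 0.6374i


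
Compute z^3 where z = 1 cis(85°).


r^3 = 1^3 = 1
n*theta = 3*85° = 255° = 255° (mod 360)
a = 1*cos(255°) = -0.2588
b = 1*sin(255°) = -0.9659

1 cis(255°) = -0.2588 - 0.9659i


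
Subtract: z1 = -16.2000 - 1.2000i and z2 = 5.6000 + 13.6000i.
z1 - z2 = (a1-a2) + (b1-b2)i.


Real: -16.2 - 5.6 = -21.8
Imag: -1.2 - 13.6 = -14.8

-21.8000 - 14.8000i


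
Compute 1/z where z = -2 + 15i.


|z|^2 = 4+225 = 229
1/z = (-2 - 15i)/229

1/z = -0.0087 - 0.0655i


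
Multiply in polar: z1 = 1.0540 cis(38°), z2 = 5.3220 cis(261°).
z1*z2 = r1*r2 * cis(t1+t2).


r = 1.0540 * 5.3220 = 5.6094
theta = 38° + 261° = 299° = 299° (mod 360)

5.6094 cis(299°)


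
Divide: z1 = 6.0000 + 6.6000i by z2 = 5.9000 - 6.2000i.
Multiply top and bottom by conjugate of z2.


Conjugate of z2 = 5.9000 + 6.2000i
Numerator: (6.0000 + 6.6000i)(5.9000 + 6.2000i) = -5.5200 + 76.1400i
Denominator: 5.9^2 + (-6.2)^2 = 73.25
Result = (-5.5200 + 76.1400i)/73.25

-0.0754 + 1.0395i


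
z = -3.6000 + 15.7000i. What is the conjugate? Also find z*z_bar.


z_bar = -3.6000 - 15.7000i
z*z_bar = (-3.6)^2 + 15.7^2 = 12.96 + 246.49 = 259.45

z_bar = -3.6000 - 15.7000i, z*z_bar = 259.45


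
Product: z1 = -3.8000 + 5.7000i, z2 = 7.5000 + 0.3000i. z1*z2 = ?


Real = -3.8*7.5 - 5.7*0.3 = -28.5 - 1.71 = -30.21
Imag = -3.8*0.3 + 7.5*5.7 = -1.14 + 42.75 = 41.61

-30.2100 + 41.6100i


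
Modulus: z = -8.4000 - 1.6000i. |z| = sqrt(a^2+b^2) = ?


|z| = sqrt((-8.4)^2 + (-1.6)^2) = sqrt(70.56 + 2.56) = sqrt(73.12) = 8.5510

|z| = 8.5510


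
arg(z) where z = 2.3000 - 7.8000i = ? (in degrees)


Re = 2.3, Im = -7.8
arg = atan2(-7.8, 2.3) = -73.5707 degrees

arg(z) = -73.5707 degrees


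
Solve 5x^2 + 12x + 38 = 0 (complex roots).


disc = 12^2 - 4*5*38 = 144 - 760 = -616
sqrt(|disc|) = sqrt(616) = 24.8193
Real part = -12/(2*5) = -1.2000
Imag part = 24.8193/(2*5) = 2.4819

-1.2000 ± 2.4819i


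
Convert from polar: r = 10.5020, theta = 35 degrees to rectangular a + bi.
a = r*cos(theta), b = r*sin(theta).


a = 10.5020*cos(35°) = 10.5020*0.81915 = 8.6027
b = 10.5020*sin(35°) = 10.5020*0.57358 = 6.0237

8.6027 + 6.0237i


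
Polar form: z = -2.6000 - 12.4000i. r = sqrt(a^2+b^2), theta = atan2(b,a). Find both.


r = sqrt(6.76+153.76) = sqrt(160.52) = 12.6696
theta = atan2(-12.4, -2.6) = -101.8421 degrees

r = 12.6696, theta = -101.8421 degrees


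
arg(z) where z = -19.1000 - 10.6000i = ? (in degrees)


Re = -19.1, Im = -10.6
arg = atan2(-10.6, -19.1) = -150.9709 degrees

arg(z) = -150.9709 degrees


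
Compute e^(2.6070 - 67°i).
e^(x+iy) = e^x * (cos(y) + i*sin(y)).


e^2.6070 = 13.55831
cos(-67°) = 0.390731
sin(-67°) = -0.920505
Real = 13.55831*0.390731 = 5.2977
Imag = 13.55831*(-0.920505) = -12.4805

5.2977 - 12.4805i


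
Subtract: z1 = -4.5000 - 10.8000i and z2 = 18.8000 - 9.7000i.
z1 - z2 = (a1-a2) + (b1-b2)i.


Real: -4.5 - 18.8 = -23.3
Imag: -10.8 + 9.7 = -1.1

-23.3000 - 1.1000i


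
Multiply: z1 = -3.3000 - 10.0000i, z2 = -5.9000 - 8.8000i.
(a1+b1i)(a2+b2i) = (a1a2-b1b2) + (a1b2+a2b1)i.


Real = -3.3*(-5.9) - (-10)*(-8.8) = 19.47 - 88 = -68.53
Imag = -3.3*(-8.8) - (5.9)*(-10) = 29.04 + 59 = 88.04

-68.5300 + 88.0400i


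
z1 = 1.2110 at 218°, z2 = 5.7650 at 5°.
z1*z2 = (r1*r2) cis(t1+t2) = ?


r = 1.2110 * 5.7650 = 6.9814
theta = 218° + 5° = 223° = 223° (mod 360)

6.9814 cis(223°)


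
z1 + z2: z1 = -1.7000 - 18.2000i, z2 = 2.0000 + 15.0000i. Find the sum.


Real: -1.7 + 2 = 0.3
Imag: -18.2 + 15 = -3.2

0.3000 - 3.2000i


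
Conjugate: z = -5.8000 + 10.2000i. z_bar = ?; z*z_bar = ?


z_bar = -5.8000 - 10.2000i
z*z_bar = (-5.8)^2 + 10.2^2 = 33.64 + 104.04 = 137.68

z_bar = -5.8000 - 10.2000i, z*z_bar = 137.68


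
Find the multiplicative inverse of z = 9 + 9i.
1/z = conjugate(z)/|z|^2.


|z|^2 = 81+81 = 162
1/z = (9 - 9i)/162

1/z = 0.0556 - 0.0556i


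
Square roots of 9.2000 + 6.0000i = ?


|z| = sqrt(84.64+36) = 10.9836
sqrt((|z|+a)/2) = sqrt((10.9836+9.2)/2) = sqrt(10.0918) = 3.1768
sqrt((|z|-a)/2) = sqrt((10.9836-9.2)/2) = sqrt(0.8918) = 0.9444

±(3.1768 + 0.9444i) i.e. 3.1768 + 0.9444i and -3.1768 - 0.9444i


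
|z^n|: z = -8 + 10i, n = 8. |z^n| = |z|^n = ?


|z| = sqrt(64+100) = sqrt(164) = 12.8062
|z^8| = |z|^8 = (sqrt(164))^8 = 164^4 = 723394816

|z^8| = 723394816


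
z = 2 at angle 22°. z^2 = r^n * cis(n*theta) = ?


r^2 = 2^2 = 4
n*theta = 2*22° = 44° = 44° (mod 360)
a = 4*cos(44°) = 2.8774
b = 4*sin(44°) = 2.7786

4 cis(44°) = 2.8774 + 2.7786i


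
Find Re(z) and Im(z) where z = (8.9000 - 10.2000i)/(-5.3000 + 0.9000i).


Multiply by conjugate: (8.9000 - 10.2000i)(-5.3000 - 0.9000i) / ((-5.3)^2 + 0.9^2)
Numerator real = 8.9*(-5.3) - (10.2)*0.9 = -56.35
Numerator imag = -10.2*(-5.3) - 8.9*0.9 = 46.05
Denominator = 28.9
Re(z) = -56.35/28.9 = -1.9498
Im(z) = 46.05/28.9 = 1.5934

Re(z) = -1.9498, Im(z) = 1.5934


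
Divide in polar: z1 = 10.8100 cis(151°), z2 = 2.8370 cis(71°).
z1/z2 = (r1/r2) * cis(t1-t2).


r = 10.8100 / 2.8370 = 3.8104
theta = 151° - 71° = 80° = 80° (mod 360)

3.8104 cis(80°)


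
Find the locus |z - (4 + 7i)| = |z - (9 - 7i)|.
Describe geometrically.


Equal distances means the locus is the perpendicular bisector of z1 and z2.
Midpoint = ((4+9)/2, (7+(-7))/2) = (6.5000, 0)

Perpendicular bisector through (6.5000, 0)


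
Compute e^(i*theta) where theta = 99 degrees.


cos(99°) = -0.1564
sin(99°) = 0.9877

e^(i*99°) = -0.1564 + 0.9877i


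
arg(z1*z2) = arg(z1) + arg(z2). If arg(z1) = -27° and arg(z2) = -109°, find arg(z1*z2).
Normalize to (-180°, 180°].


arg(z1*z2) = -27° - 109° = -136°
Normalized to (-180°, 180°]: -136°

-136°


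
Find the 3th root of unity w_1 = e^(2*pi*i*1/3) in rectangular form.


Angle = 360*1/3 = 120°
a = cos(120°) = -0.5000
b = sin(120°) = 0.8660

-0.5000 + 0.8660i


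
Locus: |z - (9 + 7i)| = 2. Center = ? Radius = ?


|z - z0| = r is a circle with center z0 and radius r.
Center = (9, 7), radius = 2

Circle with center (9, 7) and radius 2


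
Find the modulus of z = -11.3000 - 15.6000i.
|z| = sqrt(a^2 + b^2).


|z| = sqrt((-11.3)^2 + (-15.6)^2) = sqrt(127.69 + 243.36) = sqrt(371.05) = 19.2627

|z| = 19.2627


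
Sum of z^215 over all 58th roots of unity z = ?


The roots are w_k = w^k with w = e^(2*pi*i/58), and (w^k)^215 = (w^215)^k.
So S = 1 + u + u^2 + ... + u^(57) with u = w^215.
215 = 3*58 + 41, so 215 is not a multiple of 58: u = (w^58)^3 * w^41 = w^41 ≠ 1 (w is a primitive 58th root), while u^58 = (w^58)^215 = 1.
Geometric series: S = (1 - u^58)/(1 - u) = (1 - 1)/(1 - u) = 0

S = 0


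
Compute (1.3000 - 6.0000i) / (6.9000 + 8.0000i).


Conjugate of z2 = 6.9000 - 8.0000i
Numerator: (1.3000 - 6.0000i)(6.9000 - 8.0000i) = -39.0300 - 51.8000i
Denominator: 6.9^2 + 8^2 = 111.61
Result = (-39.0300 - 51.8000i)/111.61

-0.3497 - 0.4641i


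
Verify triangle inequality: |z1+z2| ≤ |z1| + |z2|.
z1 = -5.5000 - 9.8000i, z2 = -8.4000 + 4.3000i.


|z1| = sqrt((-5.5)^2 + (-9.8)^2) = sqrt(126.29) = 11.2379
|z2| = sqrt((-8.4)^2 + 4.3^2) = sqrt(89.05) = 9.4366
z1+z2 = -13.9000 - 5.5000i
|z1+z2| = sqrt(223.46) = 14.9486
|z1|+|z2| = 11.2379 + 9.4366 = 20.6745

|z1+z2| = 14.9486 ≤ |z1|+|z2| = 20.6745 (verified)


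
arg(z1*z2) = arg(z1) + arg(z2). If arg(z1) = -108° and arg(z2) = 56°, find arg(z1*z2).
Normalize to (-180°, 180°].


arg(z1*z2) = -108° + 56° = -52°
Normalized to (-180°, 180°]: -52°

-52°


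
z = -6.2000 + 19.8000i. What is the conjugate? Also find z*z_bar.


z_bar = -6.2000 - 19.8000i
z*z_bar = (-6.2)^2 + 19.8^2 = 38.44 + 392.04 = 430.48

z_bar = -6.2000 - 19.8000i, z*z_bar = 430.48


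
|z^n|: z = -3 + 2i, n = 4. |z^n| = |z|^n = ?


|z| = sqrt(9+4) = sqrt(13) = 3.6056
|z^4| = |z|^4 = (sqrt(13))^4 = 13^2 = 169

|z^4| = 169


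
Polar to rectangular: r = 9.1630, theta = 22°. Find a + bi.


a = 9.1630*cos(22°) = 9.1630*0.92718 = 8.4958
b = 9.1630*sin(22°) = 9.1630*0.3746 = 3.4325

8.4958 + 3.4325i


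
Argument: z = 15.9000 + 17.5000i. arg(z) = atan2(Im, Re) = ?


Re = 15.9, Im = 17.5
arg = atan2(17.5, 15.9) = 47.7426 degrees

arg(z) = 47.7426 degrees


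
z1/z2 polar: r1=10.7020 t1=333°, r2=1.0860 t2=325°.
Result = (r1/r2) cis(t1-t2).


r = 10.7020 / 1.0860 = 9.8545
theta = 333° - 325° = 8° = 8° (mod 360)

9.8545 cis(8°)


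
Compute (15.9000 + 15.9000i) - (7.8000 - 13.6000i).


Real: 15.9 - 7.8 = 8.1
Imag: 15.9 + 13.6 = 29.5

8.1000 + 29.5000i


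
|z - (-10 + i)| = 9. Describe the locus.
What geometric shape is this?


|z - z0| = r is a circle with center z0 and radius r.
Center = (-10, 1), radius = 9

Circle with center (-10, 1) and radius 9


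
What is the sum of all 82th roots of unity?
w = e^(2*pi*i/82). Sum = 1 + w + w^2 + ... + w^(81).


The sum of all 82th roots of unity is 0.
Geometric series: (1 - w^82)/(1 - w) = (1-1)/(1-w) = 0 since w^82 = 1, w ≠ 1.
Alternatively: coefficient of z^81 in z^82 - 1 is 0.

0


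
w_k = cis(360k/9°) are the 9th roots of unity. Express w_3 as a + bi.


Angle = 360*3/9 = 120°
a = cos(120°) = -0.5000
b = sin(120°) = 0.8660

-0.5000 + 0.8660i


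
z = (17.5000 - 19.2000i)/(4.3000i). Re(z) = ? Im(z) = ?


Multiply by conjugate: (17.5000 - 19.2000i)(-4.3000i) / (0^2 + 4.3^2)
Numerator real = 17.5*0 - (19.2)*4.3 = -82.56
Numerator imag = -19.2*0 - 17.5*4.3 = -75.25
Denominator = 18.49
Re(z) = -82.56/18.49 = -4.4651
Im(z) = -75.25/18.49 = -4.0698

Re(z) = -4.4651, Im(z) = -4.0698


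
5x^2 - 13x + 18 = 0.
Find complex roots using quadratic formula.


disc = (-13)^2 - 4*5*18 = 169 - 360 = -191
sqrt(|disc|) = sqrt(191) = 13.8203
Real part = 13/(2*5) = 1.3000
Imag part = 13.8203/(2*5) = 1.3820

1.3000 ± 1.3820i


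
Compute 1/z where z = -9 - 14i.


|z|^2 = 81+196 = 277
1/z = (-9 + 14i)/277

1/z = -0.0325 + 0.0505i


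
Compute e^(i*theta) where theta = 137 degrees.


cos(137°) = -0.7314
sin(137°) = 0.6820

e^(i*137°) = -0.7314 + 0.6820i


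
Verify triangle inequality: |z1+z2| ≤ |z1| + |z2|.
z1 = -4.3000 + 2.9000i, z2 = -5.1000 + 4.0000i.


|z1| = sqrt((-4.3)^2 + 2.9^2) = sqrt(26.9) = 5.1865
|z2| = sqrt((-5.1)^2 + 4^2) = sqrt(42.01) = 6.4815
z1+z2 = -9.4000 + 6.9000i
|z1+z2| = sqrt(135.97) = 11.6606
|z1|+|z2| = 5.1865 + 6.4815 = 11.6680

|z1+z2| = 11.6606 ≤ |z1|+|z2| = 11.6680 (verified)


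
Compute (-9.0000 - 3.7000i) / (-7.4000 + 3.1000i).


Conjugate of z2 = -7.4000 - 3.1000i
Numerator: (-9.0000 - 3.7000i)(-7.4000 - 3.1000i) = 55.1300 + 55.2800i
Denominator: (-7.4)^2 + 3.1^2 = 64.37
Result = (55.1300 + 55.2800i)/64.37

0.8565 + 0.8588i


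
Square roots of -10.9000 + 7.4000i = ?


|z| = sqrt(118.81+54.76) = 13.1746
sqrt((|z|+a)/2) = sqrt((13.1746+(-10.9))/2) = sqrt(1.1373) = 1.0664
sqrt((|z|-a)/2) = sqrt((13.1746-(-10.9))/2) = sqrt(12.0373) = 3.4695

±(1.0664 + 3.4695i) i.e. 1.0664 + 3.4695i and -1.0664 - 3.4695i


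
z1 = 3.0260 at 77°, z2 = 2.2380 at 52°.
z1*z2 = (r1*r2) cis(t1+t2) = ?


r = 3.0260 * 2.2380 = 6.7722
theta = 77° + 52° = 129° = 129° (mod 360)

6.7722 cis(129°)


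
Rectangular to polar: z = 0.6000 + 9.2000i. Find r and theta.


r = sqrt(0.36+84.64) = sqrt(85) = 9.2195
theta = atan2(9.2, 0.6) = 86.2686 degrees

r = 9.2195, theta = 86.2686 degrees


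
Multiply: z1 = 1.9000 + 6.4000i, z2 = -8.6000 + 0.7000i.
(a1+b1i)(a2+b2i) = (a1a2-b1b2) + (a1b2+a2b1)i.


Real = 1.9*(-8.6) - 6.4*0.7 = -16.34 - 4.48 = -20.82
Imag = 1.9*0.7 - (8.6)*6.4 = 1.33 - (55.04) = -53.71

-20.8200 - 53.7100i


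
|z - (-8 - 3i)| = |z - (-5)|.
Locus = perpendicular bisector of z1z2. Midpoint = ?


Equal distances means the locus is the perpendicular bisector of z1 and z2.
Midpoint = ((-8+(-5))/2, (-3+0)/2) = (-6.5000, -1.5000)

Perpendicular bisector through (-6.5000, -1.5000)


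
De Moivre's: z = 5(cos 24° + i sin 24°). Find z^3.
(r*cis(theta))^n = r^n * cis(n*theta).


r^3 = 5^3 = 125
n*theta = 3*24° = 72° = 72° (mod 360)
a = 125*cos(72°) = 38.6271
b = 125*sin(72°) = 118.8821

125 cis(72°) = 38.6271 + 118.8821i


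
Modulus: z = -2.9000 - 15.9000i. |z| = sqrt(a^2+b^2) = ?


|z| = sqrt((-2.9)^2 + (-15.9)^2) = sqrt(8.41 + 252.81) = sqrt(261.22) = 16.1623

|z| = 16.1623


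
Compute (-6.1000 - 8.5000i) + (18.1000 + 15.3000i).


Real: -6.1 + 18.1 = 12
Imag: -8.5 + 15.3 = 6.8

12.0000 + 6.8000i


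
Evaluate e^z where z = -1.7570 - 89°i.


e^-1.7570 = 0.17256
cos(-89°) = 0.0175
sin(-89°) = -0.9998
Real = 0.17256*0.0175 = 0.0030
Imag = 0.17256*(-0.9998) = -0.1725

0.0030 - 0.1725i


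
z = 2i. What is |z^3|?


|z| = sqrt(0+4) = sqrt(4) = 2
|z^3| = |z|^3 = 2^3 = 8

|z^3| = 8


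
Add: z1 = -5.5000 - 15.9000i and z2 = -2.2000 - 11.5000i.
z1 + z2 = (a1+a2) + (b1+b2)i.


Real: -5.5 - 2.2 = -7.7
Imag: -15.9 - 11.5 = -27.4

-7.7000 - 27.4000i


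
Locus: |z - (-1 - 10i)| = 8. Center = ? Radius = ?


|z - z0| = r is a circle with center z0 and radius r.
Center = (-1, -10), radius = 8

Circle with center (-1, -10) and radius 8


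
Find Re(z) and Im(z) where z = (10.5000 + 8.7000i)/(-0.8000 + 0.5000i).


Multiply by conjugate: (10.5000 + 8.7000i)(-0.8000 - 0.5000i) / ((-0.8)^2 + 0.5^2)
Numerator real = 10.5*(-0.8) + 8.7*0.5 = -4.05
Numerator imag = 8.7*(-0.8) - 10.5*0.5 = -12.21
Denominator = 0.89
Re(z) = -4.05/0.89 = -4.5506
Im(z) = -12.21/0.89 = -13.7191

Re(z) = -4.5506, Im(z) = -13.7191


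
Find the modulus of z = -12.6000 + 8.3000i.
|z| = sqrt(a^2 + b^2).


|z| = sqrt((-12.6)^2 + 8.3^2) = sqrt(158.76 + 68.89) = sqrt(227.65) = 15.0881

|z| = 15.0881


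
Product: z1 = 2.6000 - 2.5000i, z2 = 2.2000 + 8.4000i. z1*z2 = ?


Real = 2.6*2.2 - (-2.5)*8.4 = 5.72 - (-21) = 26.72
Imag = 2.6*8.4 + 2.2*(-2.5) = 21.84 - (5.5) = 16.34

26.7200 + 16.3400i


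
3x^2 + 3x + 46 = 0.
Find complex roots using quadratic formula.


disc = 3^2 - 4*3*46 = 9 - 552 = -543
sqrt(|disc|) = sqrt(543) = 23.3024
Real part = -3/(2*3) = -0.5000
Imag part = 23.3024/(2*3) = 3.8837

-0.5000 ± 3.8837i


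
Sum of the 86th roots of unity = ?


The sum of all 86th roots of unity is 0.
Geometric series: (1 - w^86)/(1 - w) = (1-1)/(1-w) = 0 since w^86 = 1, w ≠ 1.
Alternatively: coefficient of z^85 in z^86 - 1 is 0.

0


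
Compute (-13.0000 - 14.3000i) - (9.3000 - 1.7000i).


Real: -13 - 9.3 = -22.3
Imag: -14.3 + 1.7 = -12.6

-22.3000 - 12.6000i


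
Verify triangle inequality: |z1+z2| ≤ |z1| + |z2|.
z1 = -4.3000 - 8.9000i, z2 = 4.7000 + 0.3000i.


|z1| = sqrt((-4.3)^2 + (-8.9)^2) = sqrt(97.7) = 9.8843
|z2| = sqrt(4.7^2 + 0.3^2) = sqrt(22.18) = 4.7096
z1+z2 = 0.4000 - 8.6000i
|z1+z2| = sqrt(74.12) = 8.6093
|z1|+|z2| = 9.8843 + 4.7096 = 14.5939

|z1+z2| = 8.6093 ≤ |z1|+|z2| = 14.5939 (verified)


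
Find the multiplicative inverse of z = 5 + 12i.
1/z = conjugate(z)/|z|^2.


|z|^2 = 25+144 = 169
1/z = (5 - 12i)/169

1/z = 0.0296 - 0.0710i


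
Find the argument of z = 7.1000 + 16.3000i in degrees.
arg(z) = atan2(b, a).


Re = 7.1, Im = 16.3
arg = atan2(16.3, 7.1) = 66.4629 degrees

arg(z) = 66.4629 degrees


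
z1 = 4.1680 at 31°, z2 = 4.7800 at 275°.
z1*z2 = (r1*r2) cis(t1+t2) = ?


r = 4.1680 * 4.7800 = 19.9230
theta = 31° + 275° = 306° = 306° (mod 360)

19.9230 cis(306°)


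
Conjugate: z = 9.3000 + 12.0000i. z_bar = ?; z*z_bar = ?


z_bar = 9.3000 - 12.0000i
z*z_bar = 9.3^2 + 12^2 = 86.49 + 144 = 230.49

z_bar = 9.3000 - 12.0000i, z*z_bar = 230.49


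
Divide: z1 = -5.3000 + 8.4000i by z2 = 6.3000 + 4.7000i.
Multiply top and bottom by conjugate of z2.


Conjugate of z2 = 6.3000 - 4.7000i
Numerator: (-5.3000 + 8.4000i)(6.3000 - 4.7000i) = 6.0900 + 77.8300i
Denominator: 6.3^2 + 4.7^2 = 61.78
Result = (6.0900 + 77.8300i)/61.78

0.0986 + 1.2598i


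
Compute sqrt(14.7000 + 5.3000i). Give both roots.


|z| = sqrt(216.09+28.09) = 15.6263
sqrt((|z|+a)/2) = sqrt((15.6263+14.7)/2) = sqrt(15.1631) = 3.8940
sqrt((|z|-a)/2) = sqrt((15.6263-14.7)/2) = sqrt(0.4631) = 0.6805

±(3.8940 + 0.6805i) i.e. 3.8940 + 0.6805i and -3.8940 - 0.6805i


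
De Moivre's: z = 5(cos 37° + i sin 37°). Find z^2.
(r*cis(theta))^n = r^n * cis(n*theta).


r^2 = 5^2 = 25
n*theta = 2*37° = 74° = 74° (mod 360)
a = 25*cos(74°) = 6.8909
b = 25*sin(74°) = 24.0315

25 cis(74°) = 6.8909 + 24.0315i


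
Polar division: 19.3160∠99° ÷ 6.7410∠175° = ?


r = 19.3160 / 6.7410 = 2.8655
theta = 99° - 175° = -76° = 284° (mod 360)

2.8655 cis(284°)


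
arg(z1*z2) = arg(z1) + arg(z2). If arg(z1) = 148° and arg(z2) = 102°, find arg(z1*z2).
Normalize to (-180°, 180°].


arg(z1*z2) = 148° + 102° = 250°
Normalized to (-180°, 180°]: -110°

-110°


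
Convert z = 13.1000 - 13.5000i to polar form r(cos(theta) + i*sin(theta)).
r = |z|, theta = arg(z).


r = sqrt(171.61+182.25) = sqrt(353.86) = 18.8112
theta = atan2(-13.5, 13.1) = -45.8615 degrees

r = 18.8112, theta = -45.8615 degrees


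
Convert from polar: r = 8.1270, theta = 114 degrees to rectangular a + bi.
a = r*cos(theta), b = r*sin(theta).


a = 8.1270*cos(114°) = 8.1270*(-0.4067366) = -3.3055
b = 8.1270*sin(114°) = 8.1270*0.91355 = 7.4244

-3.3055 + 7.4244i


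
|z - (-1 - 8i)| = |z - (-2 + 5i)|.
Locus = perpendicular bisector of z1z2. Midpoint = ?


Equal distances means the locus is the perpendicular bisector of z1 and z2.
Midpoint = ((-1+(-2))/2, (-8+5)/2) = (-1.5000, -1.5000)

Perpendicular bisector through (-1.5000, -1.5000)


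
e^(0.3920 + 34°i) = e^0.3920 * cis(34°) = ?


e^0.3920 = 1.4799
cos(34°) = 0.82904
sin(34°) = 0.5592
Real = 1.4799*0.82904 = 1.2269
Imag = 1.4799*0.5592 = 0.8276

1.2269 + 0.8276i


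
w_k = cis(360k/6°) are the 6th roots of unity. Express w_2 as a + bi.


Angle = 360*2/6 = 120°
a = cos(120°) = -0.5000
b = sin(120°) = 0.8660

-0.5000 + 0.8660i


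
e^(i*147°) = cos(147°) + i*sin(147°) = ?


cos(147°) = -0.8387
sin(147°) = 0.5446

e^(i*147°) = -0.8387 + 0.5446i


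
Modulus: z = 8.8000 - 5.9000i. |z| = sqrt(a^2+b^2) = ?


|z| = sqrt(8.8^2 + (-5.9)^2) = sqrt(77.44 + 34.81) = sqrt(112.25) = 10.5948

|z| = 10.5948


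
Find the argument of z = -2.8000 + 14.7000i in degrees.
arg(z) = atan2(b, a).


Re = -2.8, Im = 14.7
arg = atan2(14.7, -2.8) = 100.7843 degrees

arg(z) = 100.7843 degrees


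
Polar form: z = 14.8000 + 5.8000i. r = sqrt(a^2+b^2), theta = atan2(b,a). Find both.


r = sqrt(219.04+33.64) = sqrt(252.68) = 15.8959
theta = atan2(5.8, 14.8) = 21.3998 degrees

r = 15.8959, theta = 21.3998 degrees


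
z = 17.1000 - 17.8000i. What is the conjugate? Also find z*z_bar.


z_bar = 17.1000 + 17.8000i
z*z_bar = 17.1^2 + (-17.8)^2 = 292.41 + 316.84 = 609.25

z_bar = 17.1000 + 17.8000i, z*z_bar = 609.25


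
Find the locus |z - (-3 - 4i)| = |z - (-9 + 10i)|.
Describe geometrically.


Equal distances means the locus is the perpendicular bisector of z1 and z2.
Midpoint = ((-3+(-9))/2, (-4+10)/2) = (-6.0000, 3.0000)

Perpendicular bisector through (-6.0000, 3.0000)


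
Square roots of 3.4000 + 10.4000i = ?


|z| = sqrt(11.56+108.16) = 10.9417
sqrt((|z|+a)/2) = sqrt((10.9417+3.4)/2) = sqrt(7.1708) = 2.6778
sqrt((|z|-a)/2) = sqrt((10.9417-3.4)/2) = sqrt(3.7708) = 1.9419

±(2.6778 + 1.9419i) i.e. 2.6778 + 1.9419i and -2.6778 - 1.9419i


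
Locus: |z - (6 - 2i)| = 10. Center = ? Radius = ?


|z - z0| = r is a circle with center z0 and radius r.
Center = (6, -2), radius = 10

Circle with center (6, -2) and radius 10


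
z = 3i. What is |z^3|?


|z| = sqrt(0+9) = sqrt(9) = 3
|z^3| = |z|^3 = 3^3 = 27

|z^3| = 27


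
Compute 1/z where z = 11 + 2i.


|z|^2 = 121+4 = 125
1/z = (11 - 2i)/125

1/z = 0.0880 - 0.0160i


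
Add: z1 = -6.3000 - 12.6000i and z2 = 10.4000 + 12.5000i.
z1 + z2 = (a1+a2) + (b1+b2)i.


Real: -6.3 + 10.4 = 4.1
Imag: -12.6 + 12.5 = -0.1

4.1000 - 0.1000i


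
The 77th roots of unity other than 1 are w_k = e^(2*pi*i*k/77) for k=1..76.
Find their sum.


With w = e^(2*pi*i/77), all 77 of the 77th roots of unity w^0 = 1, w, ..., w^(76) sum to 0: 1 + w + ... + w^(76) = (1 - w^77)/(1 - w) = 0 since w^77 = 1, w ≠ 1.
Removing the root 1: w + w^2 + ... + w^(76) = 0 - 1 = -1

Sum = -1


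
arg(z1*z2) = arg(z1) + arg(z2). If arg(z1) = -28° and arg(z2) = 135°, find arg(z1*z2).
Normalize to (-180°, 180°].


arg(z1*z2) = -28° + 135° = 107°
Normalized to (-180°, 180°]: 107°

107°


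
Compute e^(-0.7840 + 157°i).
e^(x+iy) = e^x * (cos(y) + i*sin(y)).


e^-0.7840 = 0.4566
cos(157°) = -0.9205
sin(157°) = 0.3907
Real = 0.4566*(-0.9205) = -0.4203
Imag = 0.4566*0.3907 = 0.1784

-0.4203 + 0.1784i


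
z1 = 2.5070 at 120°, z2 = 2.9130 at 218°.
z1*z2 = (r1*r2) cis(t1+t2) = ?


r = 2.5070 * 2.9130 = 7.3029
theta = 120° + 218° = 338° = 338° (mod 360)

7.3029 cis(338°)


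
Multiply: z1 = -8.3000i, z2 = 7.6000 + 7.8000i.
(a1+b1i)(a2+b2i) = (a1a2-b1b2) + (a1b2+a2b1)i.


Real = 0*7.6 - (-8.3)*7.8 = 0 - (-64.74) = 64.74
Imag = 0*7.8 + 7.6*(-8.3) = 0 - (63.08) = -63.08

64.7400 - 63.0800i


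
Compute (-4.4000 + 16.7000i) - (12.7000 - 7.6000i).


Real: -4.4 - 12.7 = -17.1
Imag: 16.7 + 7.6 = 24.3

-17.1000 + 24.3000i


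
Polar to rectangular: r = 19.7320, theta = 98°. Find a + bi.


a = 19.7320*cos(98°) = 19.7320*(-0.139173) = -2.7462
b = 19.7320*sin(98°) = 19.7320*0.99027 = 19.5400

-2.7462 + 19.5400i


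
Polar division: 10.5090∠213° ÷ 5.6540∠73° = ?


r = 10.5090 / 5.6540 = 1.8587
theta = 213° - 73° = 140° = 140° (mod 360)

1.8587 cis(140°)


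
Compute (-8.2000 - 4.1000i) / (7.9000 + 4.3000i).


Conjugate of z2 = 7.9000 - 4.3000i
Numerator: (-8.2000 - 4.1000i)(7.9000 - 4.3000i) = -82.4100 + 2.8700i
Denominator: 7.9^2 + 4.3^2 = 80.9
Result = (-82.4100 + 2.8700i)/80.9

-1.0187 + 0.0355i


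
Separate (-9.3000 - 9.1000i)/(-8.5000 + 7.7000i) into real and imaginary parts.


Multiply by conjugate: (-9.3000 - 9.1000i)(-8.5000 - 7.7000i) / ((-8.5)^2 + 7.7^2)
Numerator real = -9.3*(-8.5) - (9.1)*7.7 = 8.98
Numerator imag = -9.1*(-8.5) - (-9.3)*7.7 = 148.96
Denominator = 131.54
Re(z) = 8.98/131.54 = 0.0683
Im(z) = 148.96/131.54 = 1.1324

Re(z) = 0.0683, Im(z) = 1.1324


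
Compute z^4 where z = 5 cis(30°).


r^4 = 5^4 = 625
n*theta = 4*30° = 120° = 120° (mod 360)
a = 625*cos(120°) = -312.5000
b = 625*sin(120°) = 541.2659

625 cis(120°) = -312.5000 + 541.2659i


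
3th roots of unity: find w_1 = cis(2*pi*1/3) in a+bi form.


Angle = 360*1/3 = 120°
a = cos(120°) = -0.5000
b = sin(120°) = 0.8660

-0.5000 + 0.8660i


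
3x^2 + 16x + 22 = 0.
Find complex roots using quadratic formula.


disc = 16^2 - 4*3*22 = 256 - 264 = -8
sqrt(|disc|) = sqrt(8) = 2.8284
Real part = -16/(2*3) = -2.6667
Imag part = 2.8284/(2*3) = 0.4714

-2.6667 ± 0.4714i


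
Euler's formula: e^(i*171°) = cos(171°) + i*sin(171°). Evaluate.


cos(171°) = -0.9877
sin(171°) = 0.1564

e^(i*171°) = -0.9877 + 0.1564i


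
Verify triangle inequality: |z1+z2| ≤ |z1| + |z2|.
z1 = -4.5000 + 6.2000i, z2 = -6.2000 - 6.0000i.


|z1| = sqrt((-4.5)^2 + 6.2^2) = sqrt(58.69) = 7.6609
|z2| = sqrt((-6.2)^2 + (-6)^2) = sqrt(74.44) = 8.6279
z1+z2 = -10.7000 + 0.2000i
|z1+z2| = sqrt(114.53) = 10.7019
|z1|+|z2| = 7.6609 + 8.6279 = 16.2888

|z1+z2| = 10.7019 ≤ |z1|+|z2| = 16.2888 (verified)


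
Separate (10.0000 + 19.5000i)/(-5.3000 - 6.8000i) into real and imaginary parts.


Multiply by conjugate: (10.0000 + 19.5000i)(-5.3000 + 6.8000i) / ((-5.3)^2 + (-6.8)^2)
Numerator real = 10*(-5.3) + 19.5*(-6.8) = -185.6
Numerator imag = 19.5*(-5.3) - 10*(-6.8) = -35.35
Denominator = 74.33
Re(z) = -185.6/74.33 = -2.4970
Im(z) = -35.35/74.33 = -0.4756

Re(z) = -2.4970, Im(z) = -0.4756
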